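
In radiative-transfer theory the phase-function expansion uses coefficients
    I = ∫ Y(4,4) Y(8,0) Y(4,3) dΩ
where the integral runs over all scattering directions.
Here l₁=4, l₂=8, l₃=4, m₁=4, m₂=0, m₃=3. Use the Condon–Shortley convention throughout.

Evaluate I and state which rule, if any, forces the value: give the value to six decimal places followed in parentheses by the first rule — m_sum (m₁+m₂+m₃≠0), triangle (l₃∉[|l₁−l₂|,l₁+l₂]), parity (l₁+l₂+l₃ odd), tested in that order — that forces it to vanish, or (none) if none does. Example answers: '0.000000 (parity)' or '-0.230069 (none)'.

0.000000 (m_sum)

4 + 0 + 3 = 7 ≠ 0: azimuthal integral kills it; I = 0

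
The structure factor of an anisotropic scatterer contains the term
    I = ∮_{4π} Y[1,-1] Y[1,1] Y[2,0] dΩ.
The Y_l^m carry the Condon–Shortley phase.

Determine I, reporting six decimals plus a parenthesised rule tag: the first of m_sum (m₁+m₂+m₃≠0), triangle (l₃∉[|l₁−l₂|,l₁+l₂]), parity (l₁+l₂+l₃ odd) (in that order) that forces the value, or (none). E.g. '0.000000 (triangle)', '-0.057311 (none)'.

Rules hold: Σm=0, L=4 even, 0≤2≤2.
N = 3·3·5 = 45
Δ = 0!·2!·2!/5! = 1/30
Racah Σ t=0..0: t=0:+1/1 = 1/1
⇒ 3j(1 1 2; 0 0 0)² = 2/15, sgn +1
Racah Σ t=0..0: t=0:+1/4 = 1/4
⇒ 3j(1 1 2; -1 1 0)² = 1/30, sgn +1
4πI² = N·(3j₀)²·(3jₘ)² = 1/5
I = +1·√(0.2/4π) = 0.12615663
No selection rule forces the value: the integral is nonzero (none).

0.126157 (none)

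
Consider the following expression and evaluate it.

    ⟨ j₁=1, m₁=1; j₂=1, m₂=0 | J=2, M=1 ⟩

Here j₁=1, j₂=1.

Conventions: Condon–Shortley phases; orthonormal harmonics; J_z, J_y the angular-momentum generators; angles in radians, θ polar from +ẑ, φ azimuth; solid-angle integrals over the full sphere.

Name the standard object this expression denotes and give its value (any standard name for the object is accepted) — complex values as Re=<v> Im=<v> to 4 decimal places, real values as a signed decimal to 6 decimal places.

This is a Clebsch–Gordan (vector-coupling) coefficient.
√[5·0!2!2!/5! · 2!0!1!1!3!1!] = √(2)
  +(−1)^0/∏(0,0,0,1,2,1)! = 1/2  (running 1/2)
⟨..|..⟩ = √(2)·(1/2) = +0.707107

Clebsch–Gordan coefficient, +√(1/2) ≈ +0.707107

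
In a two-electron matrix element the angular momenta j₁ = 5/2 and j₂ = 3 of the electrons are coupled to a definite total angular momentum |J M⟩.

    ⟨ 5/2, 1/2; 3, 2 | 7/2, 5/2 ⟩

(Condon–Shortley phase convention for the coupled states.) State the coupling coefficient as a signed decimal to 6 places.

-0.178174

√[8·2!3!4!/10! · 3!2!5!1!6!1!] = √(4608/7)
  +(−1)^1/∏(1,1,1,4,2,0)! = -1/48  (running -1/48)
  +(−1)^2/∏(2,0,0,3,3,1)! = 1/72  (running -1/144)
⟨..|..⟩ = √(4608/7)·(-1/144) = -0.178174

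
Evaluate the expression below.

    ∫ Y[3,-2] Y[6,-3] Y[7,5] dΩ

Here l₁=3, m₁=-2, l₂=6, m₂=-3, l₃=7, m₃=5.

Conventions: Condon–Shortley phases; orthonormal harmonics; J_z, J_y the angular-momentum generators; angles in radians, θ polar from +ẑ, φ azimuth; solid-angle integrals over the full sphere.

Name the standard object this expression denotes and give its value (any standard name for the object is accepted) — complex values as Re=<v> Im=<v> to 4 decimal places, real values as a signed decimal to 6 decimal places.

This is a Gaunt coefficient — the integral of a triple product of spherical harmonics over the sphere.
Rules hold: Σm=0, L=16 even, 3≤7≤9.
N = 7·13·15 = 1365
Δ = 2!·4!·10!/17! = 1/2042040
Racah Σ t=0..2: t=0:+1/207360 t=1:−1/57600 t=2:+1/207360 = -1/129600
⇒ 3j(3 6 7; 0 0 0)² = 168/12155, sgn +1
Racah Σ t=1..2: t=1:−1/1935360 t=2:+1/4354560 = -1/3483648
⇒ 3j(3 6 7; -2 -3 5)² = 125/12376, sgn -1
4πI² = N·(3j₀)²·(3jₘ)² = 7875/41327
I = -1·√(0.190553/4π) = -0.12314121

Gaunt coefficient, -0.123141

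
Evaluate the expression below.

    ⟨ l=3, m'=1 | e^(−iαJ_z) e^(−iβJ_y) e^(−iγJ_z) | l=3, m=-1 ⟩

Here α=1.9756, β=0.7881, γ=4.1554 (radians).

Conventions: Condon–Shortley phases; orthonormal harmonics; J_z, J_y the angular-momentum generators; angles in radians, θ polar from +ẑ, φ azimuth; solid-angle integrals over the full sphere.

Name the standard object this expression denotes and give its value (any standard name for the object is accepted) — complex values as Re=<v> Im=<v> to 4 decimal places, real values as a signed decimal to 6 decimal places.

This is a Wigner D-matrix element — the rotation-matrix element ⟨l m'| R(α,β,γ) |l m⟩ in the angular-momentum basis.
D^3_{1,-1}(1.9756,0.7881,4.1554) = e^{-i·1·1.9756}·d^3_{1,-1}(0.7881)·e^{-i·-1·4.1554}. Compute d first:
Half-angle: c=0.923362, s=0.383931. N=√(24·2·2·24)=48.000000
k∈{0,1,2} keeps every argument non-negative
  k=0: (−1)^2·48.0000/(8)·0.9234^4·0.3839^2 = +0.642903
  k=1: (−1)^3·48.0000/(6)·0.9234^2·0.3839^4 = -0.148200
  k=2: (−1)^4·48.0000/(48)·0.9234^0·0.3839^6 = +0.003203
d^3_{1,-1}(0.7881) = +0.642903 -0.148200 +0.003203 = +0.497906
D = (-0.393838-0.919180i)·(+0.497906)·(-0.528633-0.848851i) = -0.284827+0.408392i

Wigner D-matrix element, Re=-0.2848 Im=0.4084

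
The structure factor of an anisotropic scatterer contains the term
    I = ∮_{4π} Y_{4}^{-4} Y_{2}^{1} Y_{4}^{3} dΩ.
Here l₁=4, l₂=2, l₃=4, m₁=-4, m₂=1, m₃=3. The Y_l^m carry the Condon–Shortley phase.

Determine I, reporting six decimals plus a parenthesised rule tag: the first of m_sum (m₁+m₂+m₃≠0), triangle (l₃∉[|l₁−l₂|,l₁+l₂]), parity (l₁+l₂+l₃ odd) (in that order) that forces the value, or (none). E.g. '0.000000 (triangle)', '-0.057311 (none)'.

m-sum 0 ✓  L=10 even ✓  2≤4≤6 ✓
Π(2lᵢ+1) = 9×5×9 = 405
triangle coeff Δ(4,2,4) = 1/13860
Σ_t [0,2]: t=0:+1/192 t=1:−1/36 t=2:+1/192 = -5/288
(3j)²=20/693 [(4 2 4; 0 0 0)], sign=-1
Σ_t [2,2]: t=2:+1/1440 = 1/1440
(3j)²=7/165 [(4 2 4; -4 1 3)], sign=-1
⇒ 4πI² = 60/121
I = (+1)√(60/121/(4π)) = 0.19864517
No selection rule forces the value: the integral is nonzero (none).

0.198645 (none)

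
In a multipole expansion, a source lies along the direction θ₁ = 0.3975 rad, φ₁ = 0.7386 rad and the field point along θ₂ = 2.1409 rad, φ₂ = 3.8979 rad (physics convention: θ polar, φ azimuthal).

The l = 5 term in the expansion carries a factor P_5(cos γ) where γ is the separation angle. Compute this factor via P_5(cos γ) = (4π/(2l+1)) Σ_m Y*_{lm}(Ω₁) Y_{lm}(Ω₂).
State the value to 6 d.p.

0.360079

Expand P_5 via completeness: Σ_{m} conj(Y_{5,m}) at Ω₁ times Y_{5,m} at Ω₂ —
  m=-5: Y*=(-0.003437, -0.002114)  Y=(0.157415, -0.117189)  product (-0.000789, 0.000070)
  m=-4: Y*=(-0.029860, 0.005656)  Y=(0.395177, 0.046193)  product (-0.012061, 0.000856)
  m=-3: Y*=(-0.080251, 0.106667)  Y=(0.215144, 0.256402)  product (-0.044615, 0.002372)
  m=-2: Y*=(0.033932, 0.361478)  Y=(0.004754, -0.081612)  product (0.029662, -0.001051)
  m=-1: Y*=(0.391971, 0.356900)  Y=(0.254216, -0.239840)  product (0.185244, -0.003281)
  m=+0: Y*=(0.110289, -0.000000)  Y=(0.002840, 0.000000)  product (0.000313, 0.000000)
  m=+1: Y*=(-0.391971, 0.356900)  Y=(-0.254216, -0.239840)  product (0.185244, 0.003281)
  m=+2: Y*=(0.033932, -0.361478)  Y=(0.004754, 0.081612)  product (0.029662, 0.001051)
  m=+3: Y*=(0.080251, 0.106667)  Y=(-0.215144, 0.256402)  product (-0.044615, -0.002372)
  m=+4: Y*=(-0.029860, -0.005656)  Y=(0.395177, -0.046193)  product (-0.012061, -0.000856)
  m=+5: Y*=(0.003437, -0.002114)  Y=(-0.157415, -0.117189)  product (-0.000789, -0.000070)
Σ over m = (0.315196, -0.000000); ×(4π/11) → (0.360079, -0.000000). Real part: 0.360079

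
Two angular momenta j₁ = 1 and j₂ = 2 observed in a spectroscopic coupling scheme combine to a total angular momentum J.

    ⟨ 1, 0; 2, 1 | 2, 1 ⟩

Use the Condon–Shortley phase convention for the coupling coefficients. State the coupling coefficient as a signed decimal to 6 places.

−√(1/6) ≈ -0.408248

√[5·1!1!3!/6! · 1!1!3!1!3!1!] = √(3/2)
  +(−1)^0/∏(0,1,1,3,0,0)! = 1/6  (running 1/6)
  +(−1)^1/∏(1,0,0,2,1,1)! = -1/2  (running -1/3)
⟨..|..⟩ = √(3/2)·(-1/3) = -0.408248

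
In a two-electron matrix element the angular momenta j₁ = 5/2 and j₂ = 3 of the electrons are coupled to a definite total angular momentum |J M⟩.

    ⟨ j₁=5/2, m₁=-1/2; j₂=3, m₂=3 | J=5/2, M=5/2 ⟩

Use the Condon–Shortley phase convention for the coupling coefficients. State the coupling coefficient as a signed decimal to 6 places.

−√(5/21) ≈ -0.487950

j₁+j₂−J=3  J+j₁−j₂=2  J−j₁+j₂=3  j₁+j₂+J+1=9
(j₁±m₁, j₂±m₂, J±M) = (2,3,6,0,5,0)
P² = 8640/7
sum k=3..3:
  [3] −1/72 = -1/72
S = -1/72
C² = P²·S² = 5/21 ; C = -0.487950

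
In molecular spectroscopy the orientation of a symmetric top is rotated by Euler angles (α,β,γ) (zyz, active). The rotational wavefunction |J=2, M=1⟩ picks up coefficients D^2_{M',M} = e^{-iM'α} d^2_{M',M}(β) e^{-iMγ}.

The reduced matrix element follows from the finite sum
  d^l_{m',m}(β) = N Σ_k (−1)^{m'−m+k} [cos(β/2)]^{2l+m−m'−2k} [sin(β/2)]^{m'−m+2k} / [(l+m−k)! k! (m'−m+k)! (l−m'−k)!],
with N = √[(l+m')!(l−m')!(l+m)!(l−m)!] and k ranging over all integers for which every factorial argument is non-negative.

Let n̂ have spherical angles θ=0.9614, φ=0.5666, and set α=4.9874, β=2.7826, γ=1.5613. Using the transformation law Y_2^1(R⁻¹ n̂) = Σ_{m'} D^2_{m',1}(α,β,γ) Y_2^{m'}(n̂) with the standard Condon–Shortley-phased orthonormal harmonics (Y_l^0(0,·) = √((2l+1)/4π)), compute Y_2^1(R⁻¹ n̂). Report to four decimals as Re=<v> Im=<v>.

Need the full column D^2_{m',1} for m'=−2..2 at α=4.9874, β=2.7826, γ=1.5613.
cos(β/2)=0.178534, sin(β/2)=0.983934
d^2_{-2,1}: single k=3 term ⇒ +0.340133;  D = -0.180535+0.288266i
d^2_{-1,1}: k∈[2..3] ⇒ +0.092575 -0.937267 = -0.844692;  D = +0.810735+0.237092i
d^2_{0,1}: k∈[1..2] ⇒ +0.013715 -0.416576 = -0.402861;  D = -0.003826+0.402842i
d^2_{1,1}: k∈[0..1] ⇒ +0.001016 -0.092575 = -0.091559;  D = -0.088351+0.024026i
d^2_{2,1}: single k=0 term ⇒ -0.011198;  D = -0.005763-0.009602i
Y_2^{m'}(θ=0.9614,φ=0.5666) and Σ D·Y over m':
  (-0.1805+0.2883i)·(+0.1101-0.2353i)  (+0.8107+0.2371i)·(+0.3059-0.1946i)  (-0.0038+0.4028i)·(-0.0054+0.0000i)  (-0.0884+0.0240i)·(-0.3059-0.1946i)  (-0.0058-0.0096i)·(+0.1101+0.2353i)
Y_2^1(R⁻¹ n̂) = +0.375467-0.005807i

Re=0.3755 Im=-0.0058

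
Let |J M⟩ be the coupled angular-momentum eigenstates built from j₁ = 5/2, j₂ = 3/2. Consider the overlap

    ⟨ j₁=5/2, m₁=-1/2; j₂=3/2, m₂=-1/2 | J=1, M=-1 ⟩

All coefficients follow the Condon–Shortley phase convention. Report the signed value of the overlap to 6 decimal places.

j₁+j₂−J=3  J+j₁−j₂=2  J−j₁+j₂=0  j₁+j₂+J+1=6
(j₁±m₁, j₂±m₂, J±M) = (2,3,1,2,0,2)
P² = 12/5
sum k=1..1:
  [1] −1/4 = -1/4
S = -1/4
C² = P²·S² = 3/20 ; C = -0.387298

−√(3/20) ≈ -0.387298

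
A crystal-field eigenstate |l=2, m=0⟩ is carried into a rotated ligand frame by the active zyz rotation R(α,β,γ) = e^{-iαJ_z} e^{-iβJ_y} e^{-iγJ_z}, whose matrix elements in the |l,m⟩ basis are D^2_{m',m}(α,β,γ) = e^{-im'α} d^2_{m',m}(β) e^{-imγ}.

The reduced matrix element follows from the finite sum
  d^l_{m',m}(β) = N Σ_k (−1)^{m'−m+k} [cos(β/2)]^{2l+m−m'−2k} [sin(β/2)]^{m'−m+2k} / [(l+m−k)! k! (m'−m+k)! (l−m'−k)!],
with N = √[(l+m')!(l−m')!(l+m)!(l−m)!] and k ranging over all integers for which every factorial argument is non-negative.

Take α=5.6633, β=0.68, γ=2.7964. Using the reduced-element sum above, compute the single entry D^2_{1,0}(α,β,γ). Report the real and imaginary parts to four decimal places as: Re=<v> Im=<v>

First d^2_{1,0}(β=0.6800), then the phase factors e^{-i(1)α} and e^{-i(0)γ}:
c=cos(0.680000/2)=0.942755, s=sin(0.680000/2)=0.333487; N=√[6·1·2·2]=4.898979
k: max(0,(0)−(1))=0 … min(2+(0),2−(1))=1
  k=0: (−1)^1·4.8990/(2)·0.9428^3·0.3335^1 = -0.684464
  k=1: (−1)^2·4.8990/(2)·0.9428^1·0.3335^3 = +0.085647
d^2_{1,0}(0.6800) = -0.684464 +0.085647 = -0.598817
D = (+0.813945+0.580942i)·(-0.598817)·(+1.000000+0.000000i) = -0.487404-0.347878i

Re=-0.4874 Im=-0.3479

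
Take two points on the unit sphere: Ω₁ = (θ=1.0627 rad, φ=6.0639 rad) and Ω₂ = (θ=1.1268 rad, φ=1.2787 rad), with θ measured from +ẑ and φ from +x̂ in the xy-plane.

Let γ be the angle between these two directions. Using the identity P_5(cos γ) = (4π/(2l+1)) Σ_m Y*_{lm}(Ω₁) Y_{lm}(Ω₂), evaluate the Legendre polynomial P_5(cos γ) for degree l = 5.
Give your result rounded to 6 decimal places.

0.344633

Term-by-term m-sum for l=5 (normalisation 4π/11 = 1.142397):
  [-5]  conj(Y_{5,-5})(Ω₁) = (0.107917, -0.210170) ; Y_{5,-5}(Ω₂) = (0.277035, -0.030686) ; Δ = (0.023448, -0.061536)
  [-4]  conj(Y_{5,-4})(Ω₁) = (0.265994, -0.319897) ; Y_{5,-4}(Ω₂) = (0.164200, 0.385775) ; Δ = (0.167084, 0.050087)
  [-3]  conj(Y_{5,-3})(Ω₁) = (0.206337, -0.159432) ; Y_{5,-3}(Ω₂) = (-0.129318, 0.107714) ; Δ = (-0.009510, 0.042843)
  [-2]  conj(Y_{5,-2})(Ω₁) = (-0.165192, 0.077481) ; Y_{5,-2}(Ω₂) = (0.221090, 0.146180) ; Δ = (-0.047848, -0.007017)
  [-1]  conj(Y_{5,-1})(Ω₁) = (-0.310599, 0.069223) ; Y_{5,-1}(Ω₂) = (-0.072313, 0.240484) ; Δ = (0.005813, -0.079700)
  [+0]  conj(Y_{5,0})(Ω₁) = (0.111567, -0.000000) ; Y_{5,0}(Ω₂) = (0.212441, 0.000000) ; Δ = (0.023701, 0.000000)
  [+1]  conj(Y_{5,1})(Ω₁) = (0.310599, 0.069223) ; Y_{5,1}(Ω₂) = (0.072313, 0.240484) ; Δ = (0.005813, 0.079700)
  [+2]  conj(Y_{5,2})(Ω₁) = (-0.165192, -0.077481) ; Y_{5,2}(Ω₂) = (0.221090, -0.146180) ; Δ = (-0.047848, 0.007017)
  [+3]  conj(Y_{5,3})(Ω₁) = (-0.206337, -0.159432) ; Y_{5,3}(Ω₂) = (0.129318, 0.107714) ; Δ = (-0.009510, -0.042843)
  [+4]  conj(Y_{5,4})(Ω₁) = (0.265994, 0.319897) ; Y_{5,4}(Ω₂) = (0.164200, -0.385775) ; Δ = (0.167084, -0.050087)
  [+5]  conj(Y_{5,5})(Ω₁) = (-0.107917, -0.210170) ; Y_{5,5}(Ω₂) = (-0.277035, -0.030686) ; Δ = (0.023448, 0.061536)
Accumulated sum (0.301675, 0.000000); after 4π/(2l+1) scaling, (0.344633, 0.000000) ⇒ P_5 = 0.344633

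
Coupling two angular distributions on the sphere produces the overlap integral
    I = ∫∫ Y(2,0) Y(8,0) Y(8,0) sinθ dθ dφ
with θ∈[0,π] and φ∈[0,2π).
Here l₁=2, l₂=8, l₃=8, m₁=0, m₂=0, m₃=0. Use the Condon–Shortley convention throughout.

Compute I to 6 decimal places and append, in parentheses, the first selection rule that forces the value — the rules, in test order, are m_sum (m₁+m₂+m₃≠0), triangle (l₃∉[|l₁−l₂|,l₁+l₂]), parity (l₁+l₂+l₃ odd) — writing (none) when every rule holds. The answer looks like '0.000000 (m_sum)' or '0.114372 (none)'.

m-sum 0 ✓  L=18 even ✓  6≤8≤10 ✓
Π(2lᵢ+1) = 5×17×17 = 1445
triangle coeff Δ(2,8,8) = 1/348840
Σ_t [0,2]: t=0:+1/116121600 t=1:−1/25401600 t=2:+1/116121600 = -1/45158400
(3j)²=24/1615 [(2 8 8; 0 0 0)], sign=-1
(m-triple is (0,0,0) — same symbol as above.)
⇒ 4πI² = 576/1805
I = (+1)√(576/1805/(4π)) = 0.15935574
No selection rule forces the value: the integral is nonzero (none).

0.159356 (none)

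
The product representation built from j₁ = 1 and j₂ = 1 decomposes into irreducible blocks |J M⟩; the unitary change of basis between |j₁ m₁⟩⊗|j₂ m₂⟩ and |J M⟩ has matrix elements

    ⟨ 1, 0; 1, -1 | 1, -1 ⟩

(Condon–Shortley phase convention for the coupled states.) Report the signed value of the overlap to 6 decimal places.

j₁+j₂−J=1  J+j₁−j₂=1  J−j₁+j₂=1  j₁+j₂+J+1=4
(j₁±m₁, j₂±m₂, J±M) = (1,1,0,2,0,2)
P² = 1/2
sum k=0..0:
  [0] +1/1 = 1
S = 1
C² = P²·S² = 1/2 ; C = +0.707107

+0.707107  (= +√(1/2))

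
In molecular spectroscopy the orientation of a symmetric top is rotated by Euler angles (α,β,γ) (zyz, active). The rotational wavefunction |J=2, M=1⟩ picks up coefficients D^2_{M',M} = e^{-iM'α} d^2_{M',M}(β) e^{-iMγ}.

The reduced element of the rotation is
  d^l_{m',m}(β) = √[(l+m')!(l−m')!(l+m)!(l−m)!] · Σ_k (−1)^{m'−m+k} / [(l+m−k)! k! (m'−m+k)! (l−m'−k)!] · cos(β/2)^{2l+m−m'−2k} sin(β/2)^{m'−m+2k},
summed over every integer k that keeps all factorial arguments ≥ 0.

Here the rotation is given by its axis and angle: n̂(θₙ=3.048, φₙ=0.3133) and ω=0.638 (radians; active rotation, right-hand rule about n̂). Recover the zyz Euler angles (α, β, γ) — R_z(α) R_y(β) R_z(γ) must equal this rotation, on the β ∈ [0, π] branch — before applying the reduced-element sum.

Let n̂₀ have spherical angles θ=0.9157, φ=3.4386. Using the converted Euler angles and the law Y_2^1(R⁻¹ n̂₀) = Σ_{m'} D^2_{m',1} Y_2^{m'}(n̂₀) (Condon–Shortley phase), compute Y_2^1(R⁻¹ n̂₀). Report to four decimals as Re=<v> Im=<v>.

Re=0.2373 Im=0.2920

Axis–angle → zyz. n̂ = (sinθₙcosφₙ, sinθₙsinφₙ, cosθₙ) = (+0.088907, +0.028803, -0.995623), ω = 0.6380.
R = I cosω + sinω [n̂]ₓ + (1−cosω) n̂n̂ᵀ gives
  R = [+0.804843, +0.593487, -0.000258; -0.592480, +0.803452, -0.058593; -0.034567, +0.047311, +0.998282]
β = atan2(√(R₁₃²+R₂₃²), R₃₃) = 0.058627; α = atan2(R₂₃, R₁₃) mod 2π = 4.707993; γ = atan2(R₃₂, −R₃₁) mod 2π = 0.939800
Need the full column D^2_{m',1} for m'=−2..2 at α=4.7080, β=0.0586, γ=0.9398.
cos(β/2)=0.999570, sin(β/2)=0.029309
d^2_{-2,1}: single k=3 term ⇒ +0.000050;  D = -0.000029+0.000041i
d^2_{-1,1}: k∈[2..3] ⇒ +0.002575 -0.000001 = +0.002574;  D = -0.002085-0.001509i
d^2_{0,1}: k∈[1..2] ⇒ +0.071701 -0.000062 = +0.071639;  D = +0.042263-0.057844i
d^2_{1,1}: k∈[0..1] ⇒ +0.998283 -0.002575 = +0.995708;  D = +0.801384+0.590946i
d^2_{2,1}: single k=0 term ⇒ -0.058543;  D = +0.034952-0.046965i
Y_2^{m'}(θ=0.9157,φ=3.4386) and Σ D·Y over m':
  (-0.0000+0.0000i)·(+0.2013-0.1360i)  (-0.0021-0.0015i)·(-0.3569+0.1092i)  (+0.0423-0.0578i)·(+0.0358+0.0000i)  (+0.8014+0.5909i)·(+0.3569+0.1092i)  (+0.0350-0.0470i)·(+0.2013+0.1360i)
Y_2^1(R⁻¹ n̂) = +0.237299+0.291988i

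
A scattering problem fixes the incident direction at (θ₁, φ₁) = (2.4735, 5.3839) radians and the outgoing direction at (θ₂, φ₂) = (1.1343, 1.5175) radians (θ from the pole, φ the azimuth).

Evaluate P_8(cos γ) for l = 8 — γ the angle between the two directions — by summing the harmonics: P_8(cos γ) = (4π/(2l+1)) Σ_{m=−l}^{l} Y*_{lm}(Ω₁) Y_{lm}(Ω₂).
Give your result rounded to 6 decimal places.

0.190312

Addition theorem: P_8(cos γ) = (4π/17) Σ_m Y*_{lm}(Ω₁) Y_{lm}(Ω₂), m = −8…8:
  m=-8: (+0.006852-0.008834i) × (+0.213489+0.096974i) = +0.002320-0.001222i  (running Σ = +0.002320-0.001222i)
  m=-7: (-0.056664+0.000669i) × (-0.159478+0.407451i) = +0.008764-0.023195i  (running Σ = +0.011084-0.024416i)
  m=-6: (+0.110731+0.136005i) × (-0.332729-0.110181i) = -0.021858-0.057453i  (running Σ = -0.010775-0.081869i)
  m=-5: (+0.077918-0.355168i) × (-0.017653+0.064670i) = +0.021593+0.011309i  (running Σ = +0.010818-0.070561i)
  m=-4: (-0.432260+0.211772i) × (-0.350253-0.075821i) = +0.167457-0.041399i  (running Σ = +0.178275-0.111960i)
  m=-3: (+0.263225+0.125125i) × (+0.017554-0.108850i) = +0.018240-0.026456i  (running Σ = +0.196516-0.138416i)
  m=-2: (+0.042043+0.181377i) × (-0.301977-0.032311i) = -0.006835-0.056130i  (running Σ = +0.189680-0.194546i)
  m=-1: (+0.246254-0.309863i) × (+0.009312-0.174547i) = -0.051793-0.045868i  (running Σ = +0.137888-0.240414i)
  m=0: (+0.065366-0.000000i) × (-0.280233+0.000000i) = -0.018318+0.000000i  (running Σ = +0.119570-0.240414i)
  m=1: (-0.246254-0.309863i) × (-0.009312-0.174547i) = -0.051793+0.045868i  (running Σ = +0.067777-0.194546i)
  m=2: (+0.042043-0.181377i) × (-0.301977+0.032311i) = -0.006835+0.056130i  (running Σ = +0.060942-0.138416i)
  m=3: (-0.263225+0.125125i) × (-0.017554-0.108850i) = +0.018240+0.026456i  (running Σ = +0.079182-0.111960i)
  m=4: (-0.432260-0.211772i) × (-0.350253+0.075821i) = +0.167457+0.041399i  (running Σ = +0.246639-0.070561i)
  m=5: (-0.077918-0.355168i) × (+0.017653+0.064670i) = +0.021593-0.011309i  (running Σ = +0.268232-0.081869i)
  m=6: (+0.110731-0.136005i) × (-0.332729+0.110181i) = -0.021858+0.057453i  (running Σ = +0.246374-0.024416i)
  m=7: (+0.056664+0.000669i) × (+0.159478+0.407451i) = +0.008764+0.023195i  (running Σ = +0.255138-0.001222i)
  m=8: (+0.006852+0.008834i) × (+0.213489-0.096974i) = +0.002320+0.001222i  (running Σ = +0.257457-0.000000i)
Σ over m = +0.257457-0.000000i; ×(4π/17) → +0.190312-0.000000i. Real part: 0.190312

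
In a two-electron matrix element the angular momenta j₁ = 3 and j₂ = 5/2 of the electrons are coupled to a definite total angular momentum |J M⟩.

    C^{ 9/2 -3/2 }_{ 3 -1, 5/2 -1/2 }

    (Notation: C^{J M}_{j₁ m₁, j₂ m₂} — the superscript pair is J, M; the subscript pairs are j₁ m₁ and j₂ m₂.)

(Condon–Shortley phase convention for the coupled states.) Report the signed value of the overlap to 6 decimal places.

√[10·1!5!4!/11! · 2!4!2!3!3!6!] = √(138240/77)
  +(−1)^0/∏(0,1,4,2,1,2)! = 1/96  (running 1/96)
  +(−1)^1/∏(1,0,3,1,2,3)! = -1/72  (running -1/288)
⟨..|..⟩ = √(138240/77)·(-1/288) = -0.147122

-0.147122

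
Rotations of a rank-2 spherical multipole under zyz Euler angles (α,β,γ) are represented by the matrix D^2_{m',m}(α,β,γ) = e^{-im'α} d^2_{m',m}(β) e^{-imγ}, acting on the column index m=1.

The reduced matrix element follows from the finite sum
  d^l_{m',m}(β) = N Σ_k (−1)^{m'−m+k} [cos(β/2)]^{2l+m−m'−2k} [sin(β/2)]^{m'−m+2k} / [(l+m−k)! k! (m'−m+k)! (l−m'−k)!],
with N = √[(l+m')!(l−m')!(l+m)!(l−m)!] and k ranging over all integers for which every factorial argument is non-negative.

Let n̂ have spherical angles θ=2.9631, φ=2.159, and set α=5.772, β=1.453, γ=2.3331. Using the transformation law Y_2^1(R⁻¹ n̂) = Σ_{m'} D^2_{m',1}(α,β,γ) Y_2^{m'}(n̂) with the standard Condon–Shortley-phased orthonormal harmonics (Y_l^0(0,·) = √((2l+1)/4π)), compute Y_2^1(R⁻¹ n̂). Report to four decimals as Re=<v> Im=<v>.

Re=-0.1272 Im=-0.1578

Need the full column D^2_{m',1} for m'=−2..2 at α=5.7720, β=1.4530, γ=2.3331.
cos(β/2)=0.747504, sin(β/2)=0.664257
d^2_{-2,1}: single k=3 term ⇒ +0.438180;  D = -0.428196+0.093004i
d^2_{-1,1}: k∈[2..3] ⇒ +0.739641 -0.194691 = +0.544950;  D = -0.521042-0.159641i
d^2_{0,1}: k∈[1..2] ⇒ +0.679598 -0.536659 = +0.142940;  D = -0.098713-0.103381i
d^2_{1,1}: k∈[0..1] ⇒ +0.312215 -0.739641 = -0.427426;  D = +0.106210+0.414020i
d^2_{2,1}: single k=0 term ⇒ -0.554890;  D = -0.142687+0.536230i
Y_2^{m'}(θ=2.9631,φ=2.159) and Σ D·Y over m':
  (-0.4282+0.0930i)·(-0.0047+0.0112i)  (-0.5210-0.1596i)·(+0.0749+0.1123i)  (-0.0987-0.1034i)·(+0.6010+0.0000i)  (+0.1062+0.4140i)·(-0.0749+0.1123i)  (-0.1427+0.5362i)·(-0.0047-0.0112i)
Y_2^1(R⁻¹ n̂) = -0.127215-0.157832i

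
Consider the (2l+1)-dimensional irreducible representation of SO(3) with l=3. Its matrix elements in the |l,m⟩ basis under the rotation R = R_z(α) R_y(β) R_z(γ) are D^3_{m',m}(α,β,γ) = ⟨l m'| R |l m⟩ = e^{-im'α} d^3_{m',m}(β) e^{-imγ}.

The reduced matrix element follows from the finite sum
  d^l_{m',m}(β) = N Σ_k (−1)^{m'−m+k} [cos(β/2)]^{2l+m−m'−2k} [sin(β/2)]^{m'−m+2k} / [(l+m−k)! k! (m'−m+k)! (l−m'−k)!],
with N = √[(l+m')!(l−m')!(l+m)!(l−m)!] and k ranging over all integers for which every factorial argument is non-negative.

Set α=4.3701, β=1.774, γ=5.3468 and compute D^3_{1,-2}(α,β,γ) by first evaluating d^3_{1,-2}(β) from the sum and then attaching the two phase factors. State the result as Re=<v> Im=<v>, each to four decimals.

Re=-0.1834 Im=-0.0074

First d^3_{1,-2}(β=1.7740), then the phase factors e^{-i(1)α} and e^{-i(-2)γ}:
c=cos(1.774000/2)=0.631740, s=sin(1.774000/2)=0.775180; N=√[24·2·1·120]=75.894664
k∈{0,1} keeps every argument non-negative
  k=0: (−1)^3·75.8947/(12)·0.6317^3·0.7752^3 = -0.742769
  k=1: (−1)^4·75.8947/(24)·0.6317^1·0.7752^5 = +0.559180
d^3_{1,-2}(1.7740) = -0.742769 +0.559180 = -0.183589
Phases: e^{-i·(1)·4.3701}=-0.335644+0.941989i, e^{-i·(-2)·5.3468}=-0.297406-0.954751i ⇒ D=-0.183440-0.007399i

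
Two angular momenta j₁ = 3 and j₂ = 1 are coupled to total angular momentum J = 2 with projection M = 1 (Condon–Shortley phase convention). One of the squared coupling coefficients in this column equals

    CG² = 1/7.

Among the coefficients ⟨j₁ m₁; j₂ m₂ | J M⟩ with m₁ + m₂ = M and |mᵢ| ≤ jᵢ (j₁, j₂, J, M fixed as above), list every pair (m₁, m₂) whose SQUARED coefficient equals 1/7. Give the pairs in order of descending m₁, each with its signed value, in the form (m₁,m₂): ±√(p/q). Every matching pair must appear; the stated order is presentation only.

Admissible pairs with m₁+m₂ = M = 1: (0,1), (1,0), (2,-1)
  (m₁,m₂)=(2,-1): CG² = 10/21, CG = +√(10/21)
  (m₁,m₂)=(1,0): CG² = 8/21, CG = −√(8/21)
  (m₁,m₂)=(0,1): CG² = 1/7, CG = +√(1/7)   ← matches the target
Pairs with CG² = 1/7: (0,1): +√(1/7)

(0,1): +√(1/7)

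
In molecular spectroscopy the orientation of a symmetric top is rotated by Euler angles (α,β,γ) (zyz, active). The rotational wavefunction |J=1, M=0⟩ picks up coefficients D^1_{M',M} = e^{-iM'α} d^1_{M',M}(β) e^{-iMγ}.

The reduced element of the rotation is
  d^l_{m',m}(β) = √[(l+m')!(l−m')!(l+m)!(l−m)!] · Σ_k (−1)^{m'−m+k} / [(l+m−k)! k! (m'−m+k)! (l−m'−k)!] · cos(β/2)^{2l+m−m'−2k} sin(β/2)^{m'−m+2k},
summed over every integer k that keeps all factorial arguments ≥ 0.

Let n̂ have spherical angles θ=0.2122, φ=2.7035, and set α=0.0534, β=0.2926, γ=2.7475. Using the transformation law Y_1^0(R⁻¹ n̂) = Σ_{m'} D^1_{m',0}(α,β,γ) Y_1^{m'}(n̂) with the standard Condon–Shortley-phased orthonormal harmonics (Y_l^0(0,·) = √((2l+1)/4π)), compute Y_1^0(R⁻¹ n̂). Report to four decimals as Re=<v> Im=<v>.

Re=0.4312 Im=0.0000

Need the full column D^1_{m',0} for m'=−1..1 at α=0.0534, β=0.2926, γ=2.7475.
cos(β/2)=0.989317, sin(β/2)=0.145779
d^1_{-1,0}: single k=1 term ⇒ +0.203960;  D = +0.203669+0.010886i
d^1_{0,0}: k∈[0..1] ⇒ +0.978749 -0.021251 = +0.957497;  D = +0.957497+0.000000i
d^1_{1,0}: single k=0 term ⇒ -0.203960;  D = -0.203669+0.010886i
Y_1^{m'}(θ=0.2122,φ=2.7035) and Σ D·Y over m':
  (+0.2037+0.0109i)·(-0.0659-0.0309i)  (+0.9575+0.0000i)·(+0.4776+0.0000i)  (-0.2037+0.0109i)·(+0.0659-0.0309i)
Y_1^0(R⁻¹ n̂) = +0.431173+0.000000i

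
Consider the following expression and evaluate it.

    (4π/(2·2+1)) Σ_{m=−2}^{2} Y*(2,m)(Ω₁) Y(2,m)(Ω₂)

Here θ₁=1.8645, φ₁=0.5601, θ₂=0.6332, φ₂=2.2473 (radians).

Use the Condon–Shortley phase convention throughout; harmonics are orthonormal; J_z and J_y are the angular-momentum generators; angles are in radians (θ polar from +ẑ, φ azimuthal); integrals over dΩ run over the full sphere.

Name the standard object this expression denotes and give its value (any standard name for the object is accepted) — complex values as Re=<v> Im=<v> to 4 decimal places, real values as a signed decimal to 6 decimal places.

This sum is the spherical-harmonic addition theorem: it equals the Legendre polynomial P_l(cos γ) of the angle γ between the two directions.
Term-by-term m-sum for l=2 (normalisation 4π/5 = 2.513274):
  term(m=-2) = -0.04657 + 0.01104j   from Y*(Ω₁)=0.15412 + 0.31858j, Y(Ω₂)=-0.02922 + 0.13206j
  term(m=-1) = 0.00916 + 0.07836j   from Y*(Ω₁)=-0.18136 - 0.11373j, Y(Ω₂)=-0.23072 - 0.28736j
  term(m=+0) = -0.07071 + 0.00000j   from Y*(Ω₁)=-0.23609 + 0.00000j, Y(Ω₂)=0.29949 + 0.00000j
  term(m=+1) = 0.00916 - 0.07836j   from Y*(Ω₁)=0.18136 - 0.11373j, Y(Ω₂)=0.23072 - 0.28736j
  term(m=+2) = -0.04657 - 0.01104j   from Y*(Ω₁)=0.15412 - 0.31858j, Y(Ω₂)=-0.02922 - 0.13206j
Total Σ_m = -0.14553 + 0.00000j. Multiply by 2.513274: -0.36576 + 0.00000j. P_2(cos γ) = -0.365757

Legendre polynomial (addition theorem), -0.365757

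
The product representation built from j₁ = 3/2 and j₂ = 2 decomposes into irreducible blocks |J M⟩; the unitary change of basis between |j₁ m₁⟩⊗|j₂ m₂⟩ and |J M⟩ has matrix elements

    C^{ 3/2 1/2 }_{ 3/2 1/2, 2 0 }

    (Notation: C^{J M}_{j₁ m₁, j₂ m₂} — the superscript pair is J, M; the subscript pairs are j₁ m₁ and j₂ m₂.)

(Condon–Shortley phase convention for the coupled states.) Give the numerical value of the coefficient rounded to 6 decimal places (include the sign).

-0.447214  (= −√(1/5))

√[4·2!1!2!/6! · 2!1!2!2!2!1!] = √(16/45)
  +(−1)^0/∏(0,2,1,2,0,0)! = 1/4  (running 1/4)
  +(−1)^1/∏(1,1,0,1,1,1)! = -1  (running -3/4)
⟨..|..⟩ = √(16/45)·(-3/4) = -0.447214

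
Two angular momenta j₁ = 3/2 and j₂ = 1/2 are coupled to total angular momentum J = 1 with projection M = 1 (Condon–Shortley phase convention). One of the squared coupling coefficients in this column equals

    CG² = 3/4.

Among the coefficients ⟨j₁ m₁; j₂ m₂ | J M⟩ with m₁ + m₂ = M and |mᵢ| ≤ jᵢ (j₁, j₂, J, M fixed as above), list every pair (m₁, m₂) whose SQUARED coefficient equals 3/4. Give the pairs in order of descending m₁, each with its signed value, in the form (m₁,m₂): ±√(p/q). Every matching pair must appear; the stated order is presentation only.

Admissible pairs with m₁+m₂ = M = 1: (1/2,1/2), (3/2,-1/2)
  (m₁,m₂)=(3/2,-1/2): CG² = 3/4, CG = +√(3/4)   ← matches the target
  (m₁,m₂)=(1/2,1/2): CG² = 1/4, CG = −√(1/4)
Pairs with CG² = 3/4: (3/2,-1/2): +√(3/4)

(3/2,-1/2): +√(3/4)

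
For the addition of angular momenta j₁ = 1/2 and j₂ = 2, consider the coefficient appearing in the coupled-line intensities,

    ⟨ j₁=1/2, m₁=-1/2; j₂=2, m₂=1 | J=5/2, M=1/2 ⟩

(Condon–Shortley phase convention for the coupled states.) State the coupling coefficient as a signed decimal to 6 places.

triangle: 0!*1!*4!/6! = 24/720
(j±m)!: 0!*1!*3!*1!*3!*2! = 72
prefactor² = (2J+1)*Δ*N² = 72/5
  k=0: +1/(0!*0!*1!*3!*0!*1!) = 1/6
Σ = 1/6  ⇒  CG² = 72/5*(1/6)² = 2/5
CG = +√(2/5) = +0.632456

+√(2/5) = +0.632456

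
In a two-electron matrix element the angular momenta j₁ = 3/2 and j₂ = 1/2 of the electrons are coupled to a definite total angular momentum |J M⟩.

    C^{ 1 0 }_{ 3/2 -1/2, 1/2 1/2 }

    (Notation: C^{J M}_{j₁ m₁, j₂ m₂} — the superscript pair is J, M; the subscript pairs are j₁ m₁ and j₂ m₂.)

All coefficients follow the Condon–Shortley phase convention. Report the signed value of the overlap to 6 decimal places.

−√(1/2) ≈ -0.707107

√[3·1!2!0!/4! · 1!2!1!0!1!1!] = √(1/2)
  +(−1)^1/∏(1,0,1,0,1,0)! = -1  (running -1)
⟨..|..⟩ = √(1/2)·(-1) = -0.707107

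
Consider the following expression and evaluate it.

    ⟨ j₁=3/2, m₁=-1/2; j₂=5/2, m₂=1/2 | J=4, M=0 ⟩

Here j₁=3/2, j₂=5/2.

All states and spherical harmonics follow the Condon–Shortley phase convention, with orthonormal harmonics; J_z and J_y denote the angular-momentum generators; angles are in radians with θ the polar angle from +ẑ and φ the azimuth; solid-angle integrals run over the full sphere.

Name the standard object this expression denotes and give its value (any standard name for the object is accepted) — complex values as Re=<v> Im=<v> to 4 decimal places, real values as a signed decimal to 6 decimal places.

This is a Clebsch–Gordan (vector-coupling) coefficient.
√[9·0!3!5!/9! · 1!2!3!2!4!4!] = √(1728/7)
  +(−1)^0/∏(0,0,2,3,1,2)! = 1/24  (running 1/24)
⟨..|..⟩ = √(1728/7)·(1/24) = +0.654654

Clebsch–Gordan coefficient, +√(3/7) ≈ +0.654654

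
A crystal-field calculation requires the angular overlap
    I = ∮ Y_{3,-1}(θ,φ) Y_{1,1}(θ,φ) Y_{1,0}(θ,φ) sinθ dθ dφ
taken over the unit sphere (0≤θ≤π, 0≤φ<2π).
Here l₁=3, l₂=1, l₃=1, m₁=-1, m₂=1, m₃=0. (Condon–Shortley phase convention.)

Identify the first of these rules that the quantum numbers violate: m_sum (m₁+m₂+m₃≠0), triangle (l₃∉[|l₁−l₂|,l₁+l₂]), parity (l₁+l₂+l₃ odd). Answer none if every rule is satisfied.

triangle

azimuthal sum: -1 + 1 + 0 = 0  ✓
l₃ must lie in [2,4]; have l₃=1  ✗
L = 3 + 1 + 1 = 5 (odd)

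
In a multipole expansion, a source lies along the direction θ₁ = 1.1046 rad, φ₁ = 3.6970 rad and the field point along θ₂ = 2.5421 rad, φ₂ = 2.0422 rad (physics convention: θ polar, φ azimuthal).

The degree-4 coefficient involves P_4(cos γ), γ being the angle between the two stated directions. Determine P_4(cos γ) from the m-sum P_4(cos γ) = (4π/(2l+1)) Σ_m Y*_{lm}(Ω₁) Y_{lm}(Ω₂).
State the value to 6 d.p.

-0.138093

Expand P_4 via completeness: Σ_{m} conj(Y_{4,m}) at Ω₁ times Y_{4,m} at Ω₂ —
  [-4]  conj(Y_{4,-4})(Ω₁) = -0.17071 + 0.22418j ; Y_{4,-4}(Ω₂) = -0.01389 - 0.04264j ; Δ = 0.01193 + 0.00417j
  [-3]  conj(Y_{4,-3})(Ω₁) = 0.03821 - 0.39921j ; Y_{4,-3}(Ω₂) = -0.18335 - 0.02895j ; Δ = -0.01856 + 0.07209j
  [-2]  conj(Y_{4,-2})(Ω₁) = 0.04909 + 0.09910j ; Y_{4,-2}(Ω₂) = -0.23598 + 0.32502j ; Δ = -0.04379 - 0.00743j
  [-1]  conj(Y_{4,-1})(Ω₁) = 0.25594 + 0.15883j ; Y_{4,-1}(Ω₂) = 0.17730 + 0.34784j ; Δ = -0.00987 + 0.11718j
  [+0]  conj(Y_{4,0})(Ω₁) = -0.17270 + 0.00000j ; Y_{4,0}(Ω₂) = -0.12555 + 0.00000j ; Δ = 0.02168 + 0.00000j
  [+1]  conj(Y_{4,1})(Ω₁) = -0.25594 + 0.15883j ; Y_{4,1}(Ω₂) = -0.17730 + 0.34784j ; Δ = -0.00987 - 0.11718j
  [+2]  conj(Y_{4,2})(Ω₁) = 0.04909 - 0.09910j ; Y_{4,2}(Ω₂) = -0.23598 - 0.32502j ; Δ = -0.04379 + 0.00743j
  [+3]  conj(Y_{4,3})(Ω₁) = -0.03821 - 0.39921j ; Y_{4,3}(Ω₂) = 0.18335 - 0.02895j ; Δ = -0.01856 - 0.07209j
  [+4]  conj(Y_{4,4})(Ω₁) = -0.17071 - 0.22418j ; Y_{4,4}(Ω₂) = -0.01389 + 0.04264j ; Δ = 0.01193 - 0.00417j
Σ over m = -0.09890 + 0.00000j; ×(4π/9) → -0.13809 + 0.00000j. Real part: -0.138093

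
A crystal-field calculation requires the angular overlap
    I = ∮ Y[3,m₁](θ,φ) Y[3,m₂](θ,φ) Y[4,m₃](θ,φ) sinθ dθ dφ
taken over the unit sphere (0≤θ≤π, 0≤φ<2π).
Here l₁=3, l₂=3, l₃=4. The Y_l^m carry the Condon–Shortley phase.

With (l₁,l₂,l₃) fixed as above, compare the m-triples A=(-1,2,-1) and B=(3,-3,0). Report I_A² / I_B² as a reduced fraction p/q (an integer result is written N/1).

Same 3,3,4: normalisation and zero-m 3j drop out of the ratio.
A: Δ: 2! 4! 4! / 11! → 1/34650; sum: t=1:−1/144 t=2:+1/48 = 1/72; 3j²(3 3 4; -1 2 -1) = Δ·Π!·Σ² = 16/693  (sign -1)
B: Δ: 2! 4! 4! / 11! → 1/34650; sum: t=0:+1/1152 = 1/1152; 3j²(3 3 4; 3 -3 0) = Δ·Π!·Σ² = 1/154  (sign +1)
I_A²/I_B² = (16/693)/(1/154) = 32/9

32/9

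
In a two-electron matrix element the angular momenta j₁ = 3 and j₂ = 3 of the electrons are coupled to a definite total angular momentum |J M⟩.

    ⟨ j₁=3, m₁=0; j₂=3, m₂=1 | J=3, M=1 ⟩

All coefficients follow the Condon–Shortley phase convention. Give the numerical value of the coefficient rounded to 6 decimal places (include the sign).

j₁+j₂−J=3  J+j₁−j₂=3  J−j₁+j₂=3  j₁+j₂+J+1=10
(j₁±m₁, j₂±m₂, J±M) = (3,3,4,2,4,2)
P² = 864/25
sum k=1..3:
  [1] −1/24 = -1/24
  [2] +1/8 = 1/8
  [3] −1/72 = -1/72
S = 5/72
C² = P²·S² = 1/6 ; C = +0.408248

+0.408248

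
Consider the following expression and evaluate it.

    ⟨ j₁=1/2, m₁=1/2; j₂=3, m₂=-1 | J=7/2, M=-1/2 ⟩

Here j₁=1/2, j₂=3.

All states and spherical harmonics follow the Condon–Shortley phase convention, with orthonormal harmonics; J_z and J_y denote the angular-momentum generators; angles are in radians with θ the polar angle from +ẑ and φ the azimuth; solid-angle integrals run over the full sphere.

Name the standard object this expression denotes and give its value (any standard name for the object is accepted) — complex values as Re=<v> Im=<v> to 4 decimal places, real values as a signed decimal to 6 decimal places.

This is a Clebsch–Gordan (vector-coupling) coefficient.
j₁+j₂−J=0  J+j₁−j₂=1  J−j₁+j₂=6  j₁+j₂+J+1=8
(j₁±m₁, j₂±m₂, J±M) = (1,0,2,4,3,4)
P² = 6912/7
sum k=0..0:
  [0] +1/48 = 1/48
S = 1/48
C² = P²·S² = 3/7 ; C = +0.654654

Clebsch–Gordan coefficient, +√(3/7) ≈ +0.654654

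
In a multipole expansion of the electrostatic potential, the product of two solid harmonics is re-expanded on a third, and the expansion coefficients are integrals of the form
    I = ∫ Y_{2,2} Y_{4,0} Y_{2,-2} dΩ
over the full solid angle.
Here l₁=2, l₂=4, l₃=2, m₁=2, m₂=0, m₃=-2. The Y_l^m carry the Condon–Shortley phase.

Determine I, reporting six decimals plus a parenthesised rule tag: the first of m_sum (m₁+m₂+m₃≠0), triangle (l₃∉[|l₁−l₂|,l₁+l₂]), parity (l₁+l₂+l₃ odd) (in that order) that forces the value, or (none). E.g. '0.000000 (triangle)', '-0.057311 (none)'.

Rules hold: Σm=0, L=8 even, 2≤2≤6.
N = 5·9·5 = 225
Δ = 4!·0!·4!/9! = 1/630
Racah Σ t=2..2: t=2:+1/16 = 1/16
⇒ 3j(2 4 2; 0 0 0)² = 2/35, sgn +1
Racah Σ t=0..0: t=0:+1/576 = 1/576
⇒ 3j(2 4 2; 2 0 -2)² = 1/630, sgn +1
4πI² = N·(3j₀)²·(3jₘ)² = 1/49
I = +1·√(0.0204082/4π) = 0.04029926
No selection rule forces the value: the integral is nonzero (none).

0.040299 (none)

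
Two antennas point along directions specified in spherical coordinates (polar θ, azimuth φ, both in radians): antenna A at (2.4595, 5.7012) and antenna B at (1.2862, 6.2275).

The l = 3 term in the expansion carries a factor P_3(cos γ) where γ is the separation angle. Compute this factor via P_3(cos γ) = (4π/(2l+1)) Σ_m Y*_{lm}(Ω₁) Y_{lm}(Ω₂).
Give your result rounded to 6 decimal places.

-0.386752

Term-by-term m-sum for l=3 (normalisation 4π/7 = 1.795196):
  [-3]  conj(Y_{3,-3})(Ω₁) = -0.018217-0.102934i ; Y_{3,-3}(Ω₂) = +0.363738+0.061336i ; Δ = -0.000312-0.038558i
  [-2]  conj(Y_{3,-2})(Ω₁) = -0.124758+0.289555i ; Y_{3,-2}(Ω₂) = +0.262685+0.029377i ; Δ = -0.041278+0.072397i
  [-1]  conj(Y_{3,-1})(Ω₁) = +0.342585-0.225424i ; Y_{3,-1}(Ω₂) = -0.187629-0.010459i ; Δ = -0.066636+0.038713i
  [+0]  conj(Y_{3,0})(Ω₁) = -0.003725-0.000000i ; Y_{3,0}(Ω₂) = -0.273031+0.000000i ; Δ = +0.001017+0.000000i
  [+1]  conj(Y_{3,1})(Ω₁) = -0.342585-0.225424i ; Y_{3,1}(Ω₂) = +0.187629-0.010459i ; Δ = -0.066636-0.038713i
  [+2]  conj(Y_{3,2})(Ω₁) = -0.124758-0.289555i ; Y_{3,2}(Ω₂) = +0.262685-0.029377i ; Δ = -0.041278-0.072397i
  [+3]  conj(Y_{3,3})(Ω₁) = +0.018217-0.102934i ; Y_{3,3}(Ω₂) = -0.363738+0.061336i ; Δ = -0.000312+0.038558i
Accumulated sum -0.215437-0.000000i; after 4π/(2l+1) scaling, -0.386752-0.000000i ⇒ P_3 = -0.386752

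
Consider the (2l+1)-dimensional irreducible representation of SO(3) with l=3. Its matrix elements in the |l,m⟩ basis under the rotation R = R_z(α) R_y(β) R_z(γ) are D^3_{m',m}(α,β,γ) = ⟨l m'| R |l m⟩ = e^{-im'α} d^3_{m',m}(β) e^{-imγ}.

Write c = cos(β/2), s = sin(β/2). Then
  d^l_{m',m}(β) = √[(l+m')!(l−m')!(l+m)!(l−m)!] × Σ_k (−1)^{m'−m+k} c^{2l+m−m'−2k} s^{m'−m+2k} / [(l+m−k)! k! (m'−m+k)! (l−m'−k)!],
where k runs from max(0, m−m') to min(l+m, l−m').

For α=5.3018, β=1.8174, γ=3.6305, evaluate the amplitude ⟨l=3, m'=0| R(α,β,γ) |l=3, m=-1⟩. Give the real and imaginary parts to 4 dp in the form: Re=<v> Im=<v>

Re=-0.2603 Im=-0.1385

Split into d^3_{0,-1}(β=1.8174) × two z-phases.
Half-angle: c=0.614772, s=0.788705. N=√(6·6·2·24)=41.569219
k∈{0,1,2} keeps every argument non-negative
  k=0: (−1)^1·41.5692/(12)·0.6148^5·0.7887^1 = -0.239924
  k=1: (−1)^2·41.5692/(4)·0.6148^3·0.7887^3 = +1.184670
  k=2: (−1)^3·41.5692/(12)·0.6148^1·0.7887^5 = -0.649947
d^3_{0,-1}(1.8174) = -0.239924 +1.184670 -0.649947 = +0.294799
Phases: e^{-i·(0)·5.3018}=+1.000000+0.000000i, e^{-i·(-1)·3.6305}=-0.882847-0.469662i ⇒ D=-0.260262-0.138456i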